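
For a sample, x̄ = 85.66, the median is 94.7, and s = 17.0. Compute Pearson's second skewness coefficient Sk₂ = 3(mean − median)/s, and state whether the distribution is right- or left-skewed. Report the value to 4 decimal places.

-1.5953, left-skewed

Sk₂ = 3(85.66 − 94.7) / 17.0 = 3 × -9.0400 / 17.0
    = -27.1200 / 17.0 ≈ -1.5953
Sk₂ < 0 ⇒ mean < median ⇒ left-skewed (negative skew).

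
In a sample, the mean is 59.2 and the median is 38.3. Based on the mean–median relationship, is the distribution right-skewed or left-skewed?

mean − median = 59.2 − 38.3 = 20.9
mean > median ⇒ the longer tail is on the right ⇒ right-skewed (positively skewed).

right-skewed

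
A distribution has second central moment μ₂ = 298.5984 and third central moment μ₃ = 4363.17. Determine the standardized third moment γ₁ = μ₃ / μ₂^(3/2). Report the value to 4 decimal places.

σ = √μ₂ = √298.5984 = 17.28000
σ³ = μ₂^(3/2) = 5159.78035
γ₁ = μ₃/σ³ = 4363.17 / 5159.78035 ≈ 0.8456

0.8456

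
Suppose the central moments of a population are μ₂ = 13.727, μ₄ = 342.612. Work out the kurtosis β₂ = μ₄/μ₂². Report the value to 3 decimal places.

1.818

μ₂² = 13.727² = 188.43053
μ₄/μ₂² = 342.612 / 188.43053 = 1.81824
β₂ ≈ 1.818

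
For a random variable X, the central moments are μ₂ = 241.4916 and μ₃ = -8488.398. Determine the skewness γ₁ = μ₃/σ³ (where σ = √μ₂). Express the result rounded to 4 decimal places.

-2.2619

σ = √μ₂ = √241.4916 = 15.54000
σ³ = μ₂^(3/2) = 3752.77946
γ₁ = μ₃/σ³ = -8488.398 / 3752.77946 ≈ -2.2619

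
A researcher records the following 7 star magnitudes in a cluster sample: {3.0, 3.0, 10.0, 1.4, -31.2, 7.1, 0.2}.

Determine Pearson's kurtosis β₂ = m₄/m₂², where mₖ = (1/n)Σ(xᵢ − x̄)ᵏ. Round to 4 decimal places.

x̄ = -0.9286
Σ(xᵢ − x̄)² = 1137.8143 ⇒ m₂ = 162.54490
Σ(xᵢ − x̄)⁴ = 858641.1779 ⇒ m₄ = 122663.02542
m₂² = 26420.84385
β₂ = m₄/m₂² = 122663.02542 / 26420.84385 ≈ 4.6427

4.6427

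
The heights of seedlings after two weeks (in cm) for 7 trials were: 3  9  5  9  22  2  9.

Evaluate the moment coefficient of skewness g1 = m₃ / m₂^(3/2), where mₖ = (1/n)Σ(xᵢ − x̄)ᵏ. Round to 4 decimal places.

x̄ = (3 + 9 + 5 + 9 + 22 + 2 + 9) / 7 = 8.4286
deviations (xᵢ − x̄): -5.4286, 0.5714, -3.4286, 0.5714, 13.5714, -6.4286, 0.5714
Σ(xᵢ − x̄)² = 267.7143 ⇒ m₂ = 267.7143/7 = 38.24490
Σ(xᵢ − x̄)³ = 2034.2449 ⇒ m₃ = 2034.2449/7 = 290.60641
m₂^(3/2) = 38.24490^(1.5) = 236.51586
g1 = m₃ / m₂^(3/2) = 290.60641 / 236.51586 ≈ 1.2287

1.2287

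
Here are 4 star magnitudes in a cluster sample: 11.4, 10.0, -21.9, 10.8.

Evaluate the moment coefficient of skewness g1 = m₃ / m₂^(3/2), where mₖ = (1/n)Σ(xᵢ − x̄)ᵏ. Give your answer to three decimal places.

x̄ = (11.4 + 10.0 - 21.9 + 10.8) / 4 = 2.5750
deviations (xᵢ − x̄): 8.8250, 7.4250, -24.4750, 8.2250
Σ(xᵢ − x̄)² = 799.6875 ⇒ m₂ = 799.6875/4 = 199.92187
Σ(xᵢ − x̄)³ = -13008.0844 ⇒ m₃ = -13008.0844/4 = -3252.02109
m₂^(3/2) = 199.92187^(1.5) = 2826.77001
g1 = m₃ / m₂^(3/2) = -3252.02109 / 2826.77001 ≈ -1.150

-1.150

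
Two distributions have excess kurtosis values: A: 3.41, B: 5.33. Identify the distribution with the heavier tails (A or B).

Higher excess kurtosis ⇒ heavier tails relative to the normal distribution.
3.41 vs 5.33: the larger is 5.33, so B has heavier tails.

B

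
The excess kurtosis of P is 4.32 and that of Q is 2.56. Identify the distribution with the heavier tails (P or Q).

Higher excess kurtosis ⇒ heavier tails relative to the normal distribution.
4.32 vs 2.56: the larger is 4.32, so P has heavier tails.

P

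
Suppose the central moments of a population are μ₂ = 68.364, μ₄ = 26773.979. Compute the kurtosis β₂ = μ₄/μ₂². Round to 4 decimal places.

μ₂² = 68.364² = 4673.63650
μ₄/μ₂² = 26773.979 / 4673.63650 = 5.72873
β₂ ≈ 5.7287

5.7287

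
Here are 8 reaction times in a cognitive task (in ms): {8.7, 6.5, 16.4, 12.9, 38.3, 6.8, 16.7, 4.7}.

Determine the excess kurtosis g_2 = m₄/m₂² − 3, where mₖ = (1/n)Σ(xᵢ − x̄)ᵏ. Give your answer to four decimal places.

1.3164

x̄ = 13.8750
Σ(xᵢ − x̄)² = 827.2950 ⇒ m₂ = 103.41187
Σ(xᵢ − x̄)⁴ = 369281.1700 ⇒ m₄ = 46160.14625
m₂² = 10694.01589
g_2 = m₄/m₂² − 3 = 4.31645 − 3 ≈ 1.3164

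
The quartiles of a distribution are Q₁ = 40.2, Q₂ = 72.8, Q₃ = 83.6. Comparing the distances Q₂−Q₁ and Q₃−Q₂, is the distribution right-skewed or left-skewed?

left-skewed

Q₂ − Q₁ = 32.6;  Q₃ − Q₂ = 10.8
Q₂ − Q₁ > Q₃ − Q₂ ⇒ the lower half is more spread out ⇒ left-skewed.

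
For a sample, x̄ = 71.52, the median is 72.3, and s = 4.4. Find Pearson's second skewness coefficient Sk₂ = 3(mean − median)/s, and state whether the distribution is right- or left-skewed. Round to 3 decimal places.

Sk₂ = 3(71.52 − 72.3) / 4.4 = 3 × -0.7800 / 4.4
    = -2.3400 / 4.4 ≈ -0.532
Sk₂ < 0 ⇒ mean < median ⇒ left-skewed (negative skew).

-0.532, left-skewed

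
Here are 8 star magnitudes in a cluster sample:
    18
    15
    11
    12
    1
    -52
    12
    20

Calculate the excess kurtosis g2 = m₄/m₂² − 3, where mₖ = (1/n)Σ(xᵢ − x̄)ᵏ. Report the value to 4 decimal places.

x̄ = 4.6250
Σ(xᵢ − x̄)² = 3891.8750 ⇒ m₂ = 486.48438
Σ(xᵢ − x̄)⁴ = 10388150.7441 ⇒ m₄ = 1298518.84302
m₂² = 236667.04712
g2 = m₄/m₂² − 3 = 5.48669 − 3 ≈ 2.4867

2.4867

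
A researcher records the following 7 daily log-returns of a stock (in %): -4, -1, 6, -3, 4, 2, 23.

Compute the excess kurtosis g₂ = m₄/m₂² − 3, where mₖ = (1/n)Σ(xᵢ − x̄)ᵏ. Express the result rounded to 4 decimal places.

x̄ = 3.8571
Σ(xᵢ − x̄)² = 506.8571 ⇒ m₂ = 72.40816
Σ(xᵢ − x̄)⁴ = 140896.5015 ⇒ m₄ = 20128.07164
m₂² = 5242.94211
g₂ = m₄/m₂² − 3 = 3.83908 − 3 ≈ 0.8391

0.8391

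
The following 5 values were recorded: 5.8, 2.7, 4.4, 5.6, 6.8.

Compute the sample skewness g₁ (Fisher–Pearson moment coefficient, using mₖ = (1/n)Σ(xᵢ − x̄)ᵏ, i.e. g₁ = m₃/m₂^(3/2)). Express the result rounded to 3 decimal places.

-0.548

x̄ = (5.8 + 2.7 + 4.4 + 5.6 + 6.8) / 5 = 5.0600
deviations (xᵢ − x̄): 0.7400, -2.3600, -0.6600, 0.5400, 1.7400
Σ(xᵢ − x̄)² = 9.8720 ⇒ m₂ = 9.8720/5 = 1.97440
Σ(xᵢ − x̄)³ = -7.6010 ⇒ m₃ = -7.6010/5 = -1.52021
m₂^(3/2) = 1.97440^(1.5) = 2.77430
g₁ = m₃ / m₂^(3/2) = -1.52021 / 2.77430 ≈ -0.548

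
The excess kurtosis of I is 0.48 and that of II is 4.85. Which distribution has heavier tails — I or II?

II

Higher excess kurtosis ⇒ heavier tails relative to the normal distribution.
0.48 vs 4.85: the larger is 4.85, so II has heavier tails.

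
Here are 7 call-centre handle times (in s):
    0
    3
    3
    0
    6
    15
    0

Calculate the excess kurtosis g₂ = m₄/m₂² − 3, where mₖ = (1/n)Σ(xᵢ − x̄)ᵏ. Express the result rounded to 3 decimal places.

x̄ = 3.8571
Σ(xᵢ − x̄)² = 174.8571 ⇒ m₂ = 24.97959
Σ(xᵢ − x̄)⁴ = 16102.7055 ⇒ m₄ = 2300.38651
m₂² = 623.98001
g₂ = m₄/m₂² − 3 = 3.68663 − 3 ≈ 0.687

0.687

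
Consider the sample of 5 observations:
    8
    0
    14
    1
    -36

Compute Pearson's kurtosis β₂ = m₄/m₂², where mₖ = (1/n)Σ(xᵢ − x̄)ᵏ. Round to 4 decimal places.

2.8732

x̄ = -2.6000
Σ(xᵢ − x̄)² = 1523.2000 ⇒ m₂ = 304.64000
Σ(xᵢ − x̄)⁴ = 1333245.8560 ⇒ m₄ = 266649.17120
m₂² = 92805.52960
β₂ = m₄/m₂² = 266649.17120 / 92805.52960 ≈ 2.8732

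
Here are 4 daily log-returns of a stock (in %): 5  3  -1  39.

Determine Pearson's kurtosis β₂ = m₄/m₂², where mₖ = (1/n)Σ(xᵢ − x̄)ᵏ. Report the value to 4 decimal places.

2.2881

x̄ = 11.5000
Σ(xᵢ − x̄)² = 1027.0000 ⇒ m₂ = 256.75000
Σ(xᵢ − x̄)⁴ = 603333.2500 ⇒ m₄ = 150833.31250
m₂² = 65920.56250
β₂ = m₄/m₂² = 150833.31250 / 65920.56250 ≈ 2.2881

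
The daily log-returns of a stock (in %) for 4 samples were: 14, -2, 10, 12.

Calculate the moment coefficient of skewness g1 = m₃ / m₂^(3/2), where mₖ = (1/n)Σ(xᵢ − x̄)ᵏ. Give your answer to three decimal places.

-0.979

x̄ = (14 - 2 + 10 + 12) / 4 = 8.5000
deviations (xᵢ − x̄): 5.5000, -10.5000, 1.5000, 3.5000
Σ(xᵢ − x̄)² = 155.0000 ⇒ m₂ = 155.0000/4 = 38.75000
Σ(xᵢ − x̄)³ = -945.0000 ⇒ m₃ = -945.0000/4 = -236.25000
m₂^(3/2) = 38.75000^(1.5) = 241.21680
g1 = m₃ / m₂^(3/2) = -236.25000 / 241.21680 ≈ -0.979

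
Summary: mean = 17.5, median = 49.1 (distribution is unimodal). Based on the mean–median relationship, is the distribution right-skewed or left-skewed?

left-skewed

mean − median = 17.5 − 49.1 = -31.6
mean < median ⇒ the longer tail is on the left ⇒ left-skewed (negatively skewed).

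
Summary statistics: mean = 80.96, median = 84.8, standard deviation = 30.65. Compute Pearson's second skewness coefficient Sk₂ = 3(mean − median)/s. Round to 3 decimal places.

-0.376

Sk₂ = 3(80.96 − 84.8) / 30.65 = 3 × -3.8400 / 30.65
    = -11.5200 / 30.65 ≈ -0.376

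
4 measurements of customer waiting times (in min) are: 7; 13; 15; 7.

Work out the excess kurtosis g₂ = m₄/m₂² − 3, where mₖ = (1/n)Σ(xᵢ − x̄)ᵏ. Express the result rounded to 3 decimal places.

-1.848

x̄ = 10.5000
Σ(xᵢ − x̄)² = 51.0000 ⇒ m₂ = 12.75000
Σ(xᵢ − x̄)⁴ = 749.2500 ⇒ m₄ = 187.31250
m₂² = 162.56250
g₂ = m₄/m₂² − 3 = 1.15225 − 3 ≈ -1.848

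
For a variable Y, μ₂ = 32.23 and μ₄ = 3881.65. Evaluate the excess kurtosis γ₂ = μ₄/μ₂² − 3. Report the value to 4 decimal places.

μ₂² = 32.23² = 1038.77290
μ₄/μ₂² = 3881.65 / 1038.77290 = 3.73676
γ₂ = 3.73676 − 3 ≈ 0.7368

0.7368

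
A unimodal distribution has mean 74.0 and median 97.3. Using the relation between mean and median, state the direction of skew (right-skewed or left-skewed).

mean − median = 74.0 − 97.3 = -23.3
mean < median ⇒ the longer tail is on the left ⇒ left-skewed (negatively skewed).

left-skewed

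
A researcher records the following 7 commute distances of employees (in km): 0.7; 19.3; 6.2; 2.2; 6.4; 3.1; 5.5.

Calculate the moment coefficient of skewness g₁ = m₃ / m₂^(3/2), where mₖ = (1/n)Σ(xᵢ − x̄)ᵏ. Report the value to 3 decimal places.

x̄ = (0.7 + 19.3 + 6.2 + 2.2 + 6.4 + 3.1 + 5.5) / 7 = 6.2000
deviations (xᵢ − x̄): -5.5000, 13.1000, 0.0000, -4.0000, 0.2000, -3.1000, -0.7000
Σ(xᵢ − x̄)² = 228.0000 ⇒ m₂ = 228.0000/7 = 32.57143
Σ(xᵢ − x̄)³ = 1987.5900 ⇒ m₃ = 1987.5900/7 = 283.94143
m₂^(3/2) = 32.57143^(1.5) = 185.88965
g₁ = m₃ / m₂^(3/2) = 283.94143 / 185.88965 ≈ 1.527

1.527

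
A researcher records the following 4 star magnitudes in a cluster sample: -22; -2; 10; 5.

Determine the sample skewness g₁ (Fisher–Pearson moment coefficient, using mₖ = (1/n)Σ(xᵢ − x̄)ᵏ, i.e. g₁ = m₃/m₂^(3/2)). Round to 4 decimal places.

-0.7601

x̄ = (-22 - 2 + 10 + 5) / 4 = -2.2500
deviations (xᵢ − x̄): -19.7500, 0.2500, 12.2500, 7.2500
Σ(xᵢ − x̄)² = 592.7500 ⇒ m₂ = 592.7500/4 = 148.18750
Σ(xᵢ − x̄)³ = -5484.3750 ⇒ m₃ = -5484.3750/4 = -1371.09375
m₂^(3/2) = 148.18750^(1.5) = 1803.92035
g₁ = m₃ / m₂^(3/2) = -1371.09375 / 1803.92035 ≈ -0.7601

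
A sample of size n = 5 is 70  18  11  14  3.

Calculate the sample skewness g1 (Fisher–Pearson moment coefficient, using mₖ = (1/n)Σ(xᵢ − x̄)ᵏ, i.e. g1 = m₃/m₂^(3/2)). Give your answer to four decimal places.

1.3389

x̄ = (70 + 18 + 11 + 14 + 3) / 5 = 23.2000
deviations (xᵢ − x̄): 46.8000, -5.2000, -12.2000, -9.2000, -20.2000
Σ(xᵢ − x̄)² = 2858.8000 ⇒ m₂ = 2858.8000/5 = 571.76000
Σ(xᵢ − x̄)³ = 91525.6800 ⇒ m₃ = 91525.6800/5 = 18305.13600
m₂^(3/2) = 571.76000^(1.5) = 13671.64125
g1 = m₃ / m₂^(3/2) = 18305.13600 / 13671.64125 ≈ 1.3389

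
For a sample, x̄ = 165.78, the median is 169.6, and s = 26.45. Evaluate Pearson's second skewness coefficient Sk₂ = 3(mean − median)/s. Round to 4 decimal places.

Sk₂ = 3(165.78 − 169.6) / 26.45 = 3 × -3.8200 / 26.45
    = -11.4600 / 26.45 ≈ -0.4333

-0.4333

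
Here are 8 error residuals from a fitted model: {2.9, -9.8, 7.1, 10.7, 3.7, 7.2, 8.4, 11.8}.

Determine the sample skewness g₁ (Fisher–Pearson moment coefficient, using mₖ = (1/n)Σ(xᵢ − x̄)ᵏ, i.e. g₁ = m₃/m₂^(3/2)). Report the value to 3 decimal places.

-1.424

x̄ = (2.9 - 9.8 + 7.1 + 10.7 + 3.7 + 7.2 + 8.4 + 11.8) / 8 = 5.2500
deviations (xᵢ − x̄): -2.3500, -15.0500, 1.8500, 5.4500, -1.5500, 1.9500, 3.1500, 6.5500
Σ(xᵢ − x̄)² = 324.1800 ⇒ m₂ = 324.1800/8 = 40.52250
Σ(xᵢ − x̄)³ = -2937.6720 ⇒ m₃ = -2937.6720/8 = -367.20900
m₂^(3/2) = 40.52250^(1.5) = 257.95524
g₁ = m₃ / m₂^(3/2) = -367.20900 / 257.95524 ≈ -1.424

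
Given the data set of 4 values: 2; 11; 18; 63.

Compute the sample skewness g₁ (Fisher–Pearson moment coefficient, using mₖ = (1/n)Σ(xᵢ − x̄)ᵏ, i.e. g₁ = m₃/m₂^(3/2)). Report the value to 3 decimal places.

0.955

x̄ = (2 + 11 + 18 + 63) / 4 = 23.5000
deviations (xᵢ − x̄): -21.5000, -12.5000, -5.5000, 39.5000
Σ(xᵢ − x̄)² = 2209.0000 ⇒ m₂ = 2209.0000/4 = 552.25000
Σ(xᵢ − x̄)³ = 49572.0000 ⇒ m₃ = 49572.0000/4 = 12393.00000
m₂^(3/2) = 552.25000^(1.5) = 12977.87500
g₁ = m₃ / m₂^(3/2) = 12393.00000 / 12977.87500 ≈ 0.955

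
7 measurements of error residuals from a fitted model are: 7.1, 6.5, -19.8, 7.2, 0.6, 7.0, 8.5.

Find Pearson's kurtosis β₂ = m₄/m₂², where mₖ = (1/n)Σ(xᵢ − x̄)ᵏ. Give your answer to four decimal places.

4.5660

x̄ = 2.4429
Σ(xᵢ − x̄)² = 616.3771 ⇒ m₂ = 88.05388
Σ(xᵢ − x̄)⁴ = 247814.7104 ⇒ m₄ = 35402.10149
m₂² = 7753.48535
β₂ = m₄/m₂² = 35402.10149 / 7753.48535 ≈ 4.5660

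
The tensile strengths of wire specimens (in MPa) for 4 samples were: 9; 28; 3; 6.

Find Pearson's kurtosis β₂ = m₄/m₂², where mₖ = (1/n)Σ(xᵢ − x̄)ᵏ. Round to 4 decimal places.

x̄ = 11.5000
Σ(xᵢ − x̄)² = 381.0000 ⇒ m₂ = 95.25000
Σ(xᵢ − x̄)⁴ = 80294.2500 ⇒ m₄ = 20073.56250
m₂² = 9072.56250
β₂ = m₄/m₂² = 20073.56250 / 9072.56250 ≈ 2.2126

2.2126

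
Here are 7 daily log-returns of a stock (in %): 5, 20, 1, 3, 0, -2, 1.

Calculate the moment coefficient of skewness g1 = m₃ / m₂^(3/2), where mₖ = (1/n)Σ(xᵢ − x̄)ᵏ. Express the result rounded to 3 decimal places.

1.676

x̄ = (5 + 20 + 1 + 3 + 0 - 2 + 1) / 7 = 4.0000
deviations (xᵢ − x̄): 1.0000, 16.0000, -3.0000, -1.0000, -4.0000, -6.0000, -3.0000
Σ(xᵢ − x̄)² = 328.0000 ⇒ m₂ = 328.0000/7 = 46.85714
Σ(xᵢ − x̄)³ = 3762.0000 ⇒ m₃ = 3762.0000/7 = 537.42857
m₂^(3/2) = 46.85714^(1.5) = 320.74781
g1 = m₃ / m₂^(3/2) = 537.42857 / 320.74781 ≈ 1.676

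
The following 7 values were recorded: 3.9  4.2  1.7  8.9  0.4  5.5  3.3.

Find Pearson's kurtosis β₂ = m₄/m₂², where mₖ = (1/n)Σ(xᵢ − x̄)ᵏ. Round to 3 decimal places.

x̄ = 3.9857
Σ(xᵢ − x̄)² = 45.0486 ⇒ m₂ = 6.43551
Σ(xᵢ − x̄)⁴ = 781.3204 ⇒ m₄ = 111.61720
m₂² = 41.41579
β₂ = m₄/m₂² = 111.61720 / 41.41579 ≈ 2.695

2.695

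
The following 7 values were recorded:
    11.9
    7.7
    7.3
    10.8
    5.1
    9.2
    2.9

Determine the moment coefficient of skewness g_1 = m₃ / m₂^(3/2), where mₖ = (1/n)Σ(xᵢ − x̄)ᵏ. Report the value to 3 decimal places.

-0.269

x̄ = (11.9 + 7.7 + 7.3 + 10.8 + 5.1 + 9.2 + 2.9) / 7 = 7.8429
deviations (xᵢ − x̄): 4.0571, -0.1429, -0.5429, 2.9571, -2.7429, 1.3571, -4.9429
Σ(xᵢ − x̄)² = 59.3171 ⇒ m₂ = 59.3171/7 = 8.47388
Σ(xᵢ − x̄)³ = -46.4200 ⇒ m₃ = -46.4200/7 = -6.63143
m₂^(3/2) = 8.47388^(1.5) = 24.66739
g_1 = m₃ / m₂^(3/2) = -6.63143 / 24.66739 ≈ -0.269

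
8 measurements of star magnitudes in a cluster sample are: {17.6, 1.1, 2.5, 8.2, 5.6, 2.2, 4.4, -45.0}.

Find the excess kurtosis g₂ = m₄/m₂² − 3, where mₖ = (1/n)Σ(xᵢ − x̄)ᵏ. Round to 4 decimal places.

x̄ = -0.4250
Σ(xᵢ − x̄)² = 2463.5750 ⇒ m₂ = 307.94688
Σ(xᵢ − x̄)⁴ = 4060973.5006 ⇒ m₄ = 507621.68758
m₂² = 94831.27782
g₂ = m₄/m₂² − 3 = 5.35289 − 3 ≈ 2.3529

2.3529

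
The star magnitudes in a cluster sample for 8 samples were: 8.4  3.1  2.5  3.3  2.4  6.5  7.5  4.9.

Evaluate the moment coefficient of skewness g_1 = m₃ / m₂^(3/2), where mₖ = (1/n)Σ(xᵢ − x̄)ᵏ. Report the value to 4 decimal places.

0.3901

x̄ = (8.4 + 3.1 + 2.5 + 3.3 + 2.4 + 6.5 + 7.5 + 4.9) / 8 = 4.8250
deviations (xᵢ − x̄): 3.5750, -1.7250, -2.3250, -1.5250, -2.4250, 1.6750, 2.6750, 0.0750
Σ(xᵢ − x̄)² = 39.3350 ⇒ m₂ = 39.3350/8 = 4.91688
Σ(xᵢ − x̄)³ = 34.0237 ⇒ m₃ = 34.0237/8 = 4.25297
m₂^(3/2) = 4.91688^(1.5) = 10.90269
g_1 = m₃ / m₂^(3/2) = 4.25297 / 10.90269 ≈ 0.3901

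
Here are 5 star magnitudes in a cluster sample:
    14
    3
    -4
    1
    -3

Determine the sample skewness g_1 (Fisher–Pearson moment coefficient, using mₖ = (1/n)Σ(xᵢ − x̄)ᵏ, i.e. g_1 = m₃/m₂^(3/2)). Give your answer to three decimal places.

x̄ = (14 + 3 - 4 + 1 - 3) / 5 = 2.2000
deviations (xᵢ − x̄): 11.8000, 0.8000, -6.2000, -1.2000, -5.2000
Σ(xᵢ − x̄)² = 206.8000 ⇒ m₂ = 206.8000/5 = 41.36000
Σ(xᵢ − x̄)³ = 1262.8800 ⇒ m₃ = 1262.8800/5 = 252.57600
m₂^(3/2) = 41.36000^(1.5) = 265.99336
g_1 = m₃ / m₂^(3/2) = 252.57600 / 265.99336 ≈ 0.950

0.950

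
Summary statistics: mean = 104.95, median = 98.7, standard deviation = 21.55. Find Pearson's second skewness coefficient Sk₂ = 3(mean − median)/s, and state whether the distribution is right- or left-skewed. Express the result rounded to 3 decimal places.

Sk₂ = 3(104.95 − 98.7) / 21.55 = 3 × 6.2500 / 21.55
    = 18.7500 / 21.55 ≈ 0.870
Sk₂ > 0 ⇒ mean > median ⇒ right-skewed (positive skew).

0.870, right-skewed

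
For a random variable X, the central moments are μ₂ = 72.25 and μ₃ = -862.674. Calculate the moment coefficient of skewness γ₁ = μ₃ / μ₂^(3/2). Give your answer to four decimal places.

σ = √μ₂ = √72.25 = 8.50000
σ³ = μ₂^(3/2) = 614.12500
γ₁ = μ₃/σ³ = -862.674 / 614.12500 ≈ -1.4047

-1.4047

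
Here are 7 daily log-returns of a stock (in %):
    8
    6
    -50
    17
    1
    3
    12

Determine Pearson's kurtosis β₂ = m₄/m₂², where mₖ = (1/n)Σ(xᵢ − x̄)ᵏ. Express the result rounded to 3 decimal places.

4.662

x̄ = -0.4286
Σ(xᵢ − x̄)² = 3041.7143 ⇒ m₂ = 434.53061
Σ(xᵢ − x̄)⁴ = 6161478.6589 ⇒ m₄ = 880211.23698
m₂² = 188816.85298
β₂ = m₄/m₂² = 880211.23698 / 188816.85298 ≈ 4.662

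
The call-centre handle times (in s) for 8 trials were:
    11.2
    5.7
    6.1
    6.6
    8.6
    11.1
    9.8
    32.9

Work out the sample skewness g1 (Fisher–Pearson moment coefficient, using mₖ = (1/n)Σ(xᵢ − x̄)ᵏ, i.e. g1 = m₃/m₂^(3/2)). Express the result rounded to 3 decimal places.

x̄ = (11.2 + 5.7 + 6.1 + 6.6 + 8.6 + 11.1 + 9.8 + 32.9) / 8 = 11.5000
deviations (xᵢ − x̄): -0.3000, -5.8000, -5.4000, -4.9000, -2.9000, -0.4000, -1.7000, 21.4000
Σ(xᵢ − x̄)² = 556.3200 ⇒ m₂ = 556.3200/8 = 69.54000
Σ(xᵢ − x̄)³ = 9300.7260 ⇒ m₃ = 9300.7260/8 = 1162.59075
m₂^(3/2) = 69.54000^(1.5) = 579.89856
g1 = m₃ / m₂^(3/2) = 1162.59075 / 579.89856 ≈ 2.005

2.005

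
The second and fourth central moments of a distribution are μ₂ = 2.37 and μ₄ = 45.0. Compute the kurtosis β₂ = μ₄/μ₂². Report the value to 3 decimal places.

8.012

μ₂² = 2.37² = 5.61690
μ₄/μ₂² = 45.0 / 5.61690 = 8.01154
β₂ ≈ 8.012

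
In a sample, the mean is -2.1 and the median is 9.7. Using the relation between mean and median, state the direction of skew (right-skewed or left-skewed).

left-skewed

mean − median = -2.1 − 9.7 = -11.8
mean < median ⇒ the longer tail is on the left ⇒ left-skewed (negatively skewed).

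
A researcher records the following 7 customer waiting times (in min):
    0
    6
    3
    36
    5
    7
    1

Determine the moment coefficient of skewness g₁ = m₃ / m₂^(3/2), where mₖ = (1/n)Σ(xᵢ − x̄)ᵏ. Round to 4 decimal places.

x̄ = (0 + 6 + 3 + 36 + 5 + 7 + 1) / 7 = 8.2857
deviations (xᵢ − x̄): -8.2857, -2.2857, -5.2857, 27.7143, -3.2857, -1.2857, -7.2857
Σ(xᵢ − x̄)² = 935.4286 ⇒ m₂ = 935.4286/7 = 133.63265
Σ(xᵢ − x̄)³ = 20134.0408 ⇒ m₃ = 20134.0408/7 = 2876.29155
m₂^(3/2) = 133.63265^(1.5) = 1544.78800
g₁ = m₃ / m₂^(3/2) = 2876.29155 / 1544.78800 ≈ 1.8619

1.8619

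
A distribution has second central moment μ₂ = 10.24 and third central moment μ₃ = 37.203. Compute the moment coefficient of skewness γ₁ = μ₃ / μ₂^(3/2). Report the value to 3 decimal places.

σ = √μ₂ = √10.24 = 3.20000
σ³ = μ₂^(3/2) = 32.76800
γ₁ = μ₃/σ³ = 37.203 / 32.76800 ≈ 1.135

1.135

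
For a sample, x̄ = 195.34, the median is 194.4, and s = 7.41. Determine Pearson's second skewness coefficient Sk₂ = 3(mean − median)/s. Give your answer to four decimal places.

0.3806

Sk₂ = 3(195.34 − 194.4) / 7.41 = 3 × 0.9400 / 7.41
    = 2.8200 / 7.41 ≈ 0.3806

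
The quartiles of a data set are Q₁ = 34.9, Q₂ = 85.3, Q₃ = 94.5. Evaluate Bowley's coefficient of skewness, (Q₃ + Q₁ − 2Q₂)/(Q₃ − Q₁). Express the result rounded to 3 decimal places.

-0.691

numerator: Q₃ + Q₁ − 2Q₂ = 94.5 + 34.9 − 2×85.3 = -41.2000
denominator: Q₃ − Q₁ = 94.5 − 34.9 = 59.6000
Bowley skewness = -41.2000 / 59.6000 ≈ -0.691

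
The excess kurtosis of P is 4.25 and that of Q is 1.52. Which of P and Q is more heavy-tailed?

Higher excess kurtosis ⇒ heavier tails relative to the normal distribution.
4.25 vs 1.52: the larger is 4.25, so P has heavier tails.

P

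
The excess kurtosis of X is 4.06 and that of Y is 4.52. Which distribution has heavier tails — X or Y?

Y

Higher excess kurtosis ⇒ heavier tails relative to the normal distribution.
4.06 vs 4.52: the larger is 4.52, so Y has heavier tails.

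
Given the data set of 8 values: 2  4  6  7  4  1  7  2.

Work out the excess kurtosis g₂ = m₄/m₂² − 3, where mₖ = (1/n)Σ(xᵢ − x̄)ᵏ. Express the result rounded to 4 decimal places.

x̄ = 4.1250
Σ(xᵢ − x̄)² = 38.8750 ⇒ m₂ = 4.85938
Σ(xᵢ − x̄)⁴ = 285.1504 ⇒ m₄ = 35.64380
m₂² = 23.61353
g₂ = m₄/m₂² − 3 = 1.50947 − 3 ≈ -1.4905

-1.4905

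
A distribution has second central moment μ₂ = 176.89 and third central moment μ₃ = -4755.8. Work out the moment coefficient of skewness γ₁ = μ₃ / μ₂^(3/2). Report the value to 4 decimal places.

-2.0215

σ = √μ₂ = √176.89 = 13.30000
σ³ = μ₂^(3/2) = 2352.63700
γ₁ = μ₃/σ³ = -4755.8 / 2352.63700 ≈ -2.0215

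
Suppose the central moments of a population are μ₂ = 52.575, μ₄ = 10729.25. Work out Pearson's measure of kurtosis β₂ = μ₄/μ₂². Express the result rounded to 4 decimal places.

μ₂² = 52.575² = 2764.13063
μ₄/μ₂² = 10729.25 / 2764.13063 = 3.88160
β₂ ≈ 3.8816

3.8816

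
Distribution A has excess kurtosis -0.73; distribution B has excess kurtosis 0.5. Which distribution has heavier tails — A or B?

B

Higher excess kurtosis ⇒ heavier tails relative to the normal distribution.
-0.73 vs 0.5: the larger is 0.5, so B has heavier tails. (B is leptokurtic — heavier-than-normal tails; the other is platykurtic.)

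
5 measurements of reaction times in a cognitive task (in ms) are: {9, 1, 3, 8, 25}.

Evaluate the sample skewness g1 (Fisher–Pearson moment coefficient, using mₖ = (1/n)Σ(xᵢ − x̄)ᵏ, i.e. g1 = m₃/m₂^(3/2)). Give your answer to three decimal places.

x̄ = (9 + 1 + 3 + 8 + 25) / 5 = 9.2000
deviations (xᵢ − x̄): -0.2000, -8.2000, -6.2000, -1.2000, 15.8000
Σ(xᵢ − x̄)² = 356.8000 ⇒ m₂ = 356.8000/5 = 71.36000
Σ(xᵢ − x̄)³ = 3152.8800 ⇒ m₃ = 3152.8800/5 = 630.57600
m₂^(3/2) = 71.36000^(1.5) = 602.81252
g1 = m₃ / m₂^(3/2) = 630.57600 / 602.81252 ≈ 1.046

1.046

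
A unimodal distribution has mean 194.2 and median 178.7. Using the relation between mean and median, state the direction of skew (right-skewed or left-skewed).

mean − median = 194.2 − 178.7 = 15.5
mean > median ⇒ the longer tail is on the right ⇒ right-skewed (positively skewed).

right-skewed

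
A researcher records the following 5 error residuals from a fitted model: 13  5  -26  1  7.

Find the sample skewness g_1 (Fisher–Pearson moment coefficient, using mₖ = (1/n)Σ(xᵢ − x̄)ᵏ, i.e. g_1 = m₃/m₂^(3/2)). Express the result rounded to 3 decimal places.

x̄ = (13 + 5 - 26 + 1 + 7) / 5 = 0.0000
deviations (xᵢ − x̄): 13.0000, 5.0000, -26.0000, 1.0000, 7.0000
Σ(xᵢ − x̄)² = 920.0000 ⇒ m₂ = 920.0000/5 = 184.00000
Σ(xᵢ − x̄)³ = -14910.0000 ⇒ m₃ = -14910.0000/5 = -2982.00000
m₂^(3/2) = 184.00000^(1.5) = 2495.89743
g_1 = m₃ / m₂^(3/2) = -2982.00000 / 2495.89743 ≈ -1.195

-1.195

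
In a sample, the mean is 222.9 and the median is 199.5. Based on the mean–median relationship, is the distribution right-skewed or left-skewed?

mean − median = 222.9 − 199.5 = 23.4
mean > median ⇒ the longer tail is on the right ⇒ right-skewed (positively skewed).

right-skewed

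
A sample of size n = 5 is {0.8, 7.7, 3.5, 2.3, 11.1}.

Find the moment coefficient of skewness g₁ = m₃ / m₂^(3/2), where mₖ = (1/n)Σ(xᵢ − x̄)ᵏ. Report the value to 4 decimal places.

x̄ = (0.8 + 7.7 + 3.5 + 2.3 + 11.1) / 5 = 5.0800
deviations (xᵢ − x̄): -4.2800, 2.6200, -1.5800, -2.7800, 6.0200
Σ(xᵢ − x̄)² = 71.6480 ⇒ m₂ = 71.6480/5 = 14.32960
Σ(xᵢ − x̄)³ = 132.3199 ⇒ m₃ = 132.3199/5 = 26.46398
m₂^(3/2) = 14.32960^(1.5) = 54.24392
g₁ = m₃ / m₂^(3/2) = 26.46398 / 54.24392 ≈ 0.4879

0.4879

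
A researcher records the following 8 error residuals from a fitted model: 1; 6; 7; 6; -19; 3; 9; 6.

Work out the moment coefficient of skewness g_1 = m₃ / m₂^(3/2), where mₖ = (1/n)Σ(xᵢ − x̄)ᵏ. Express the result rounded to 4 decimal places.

x̄ = (1 + 6 + 7 + 6 - 19 + 3 + 9 + 6) / 8 = 2.3750
deviations (xᵢ − x̄): -1.3750, 3.6250, 4.6250, 3.6250, -21.3750, 0.6250, 6.6250, 3.6250
Σ(xᵢ − x̄)² = 563.8750 ⇒ m₂ = 563.8750/8 = 70.48438
Σ(xᵢ − x̄)³ = -9235.7813 ⇒ m₃ = -9235.7813/8 = -1154.47266
m₂^(3/2) = 70.48438^(1.5) = 591.75138
g_1 = m₃ / m₂^(3/2) = -1154.47266 / 591.75138 ≈ -1.9509

-1.9509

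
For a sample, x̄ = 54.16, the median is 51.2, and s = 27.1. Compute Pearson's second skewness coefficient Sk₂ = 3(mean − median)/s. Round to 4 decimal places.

Sk₂ = 3(54.16 − 51.2) / 27.1 = 3 × 2.9600 / 27.1
    = 8.8800 / 27.1 ≈ 0.3277

0.3277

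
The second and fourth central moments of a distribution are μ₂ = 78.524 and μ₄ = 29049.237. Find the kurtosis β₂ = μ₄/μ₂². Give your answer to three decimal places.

4.711

μ₂² = 78.524² = 6166.01858
μ₄/μ₂² = 29049.237 / 6166.01858 = 4.71118
β₂ ≈ 4.711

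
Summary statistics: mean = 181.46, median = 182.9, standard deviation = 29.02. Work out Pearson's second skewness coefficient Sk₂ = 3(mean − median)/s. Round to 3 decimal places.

Sk₂ = 3(181.46 − 182.9) / 29.02 = 3 × -1.4400 / 29.02
    = -4.3200 / 29.02 ≈ -0.149

-0.149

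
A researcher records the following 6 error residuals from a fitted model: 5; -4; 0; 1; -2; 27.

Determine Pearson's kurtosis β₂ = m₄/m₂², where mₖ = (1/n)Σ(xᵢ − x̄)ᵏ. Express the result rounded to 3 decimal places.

3.707

x̄ = 4.5000
Σ(xᵢ − x̄)² = 653.5000 ⇒ m₂ = 108.91667
Σ(xᵢ − x̄)⁴ = 263854.3750 ⇒ m₄ = 43975.72917
m₂² = 11862.84028
β₂ = m₄/m₂² = 43975.72917 / 11862.84028 ≈ 3.707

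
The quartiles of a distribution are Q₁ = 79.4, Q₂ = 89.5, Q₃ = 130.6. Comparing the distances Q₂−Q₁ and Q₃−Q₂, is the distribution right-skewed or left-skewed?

Q₂ − Q₁ = 10.1;  Q₃ − Q₂ = 41.1
Q₃ − Q₂ > Q₂ − Q₁ ⇒ the upper half is more spread out ⇒ right-skewed.

right-skewed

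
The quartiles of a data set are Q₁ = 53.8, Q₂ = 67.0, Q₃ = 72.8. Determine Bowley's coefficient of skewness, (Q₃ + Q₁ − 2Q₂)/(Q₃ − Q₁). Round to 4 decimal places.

numerator: Q₃ + Q₁ − 2Q₂ = 72.8 + 53.8 − 2×67.0 = -7.4000
denominator: Q₃ − Q₁ = 72.8 − 53.8 = 19.0000
Bowley skewness = -7.4000 / 19.0000 ≈ -0.3895

-0.3895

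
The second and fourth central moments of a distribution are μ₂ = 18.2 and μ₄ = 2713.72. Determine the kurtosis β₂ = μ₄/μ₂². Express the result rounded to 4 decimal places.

8.1926

μ₂² = 18.2² = 331.24000
μ₄/μ₂² = 2713.72 / 331.24000 = 8.19261
β₂ ≈ 8.1926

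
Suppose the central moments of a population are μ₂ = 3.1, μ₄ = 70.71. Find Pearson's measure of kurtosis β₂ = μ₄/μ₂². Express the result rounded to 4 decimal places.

μ₂² = 3.1² = 9.61000
μ₄/μ₂² = 70.71 / 9.61000 = 7.35796
β₂ ≈ 7.3580

7.3580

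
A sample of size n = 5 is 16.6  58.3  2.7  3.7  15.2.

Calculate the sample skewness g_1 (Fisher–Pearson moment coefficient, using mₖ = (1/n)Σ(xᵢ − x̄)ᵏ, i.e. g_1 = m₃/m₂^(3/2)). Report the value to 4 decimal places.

x̄ = (16.6 + 58.3 + 2.7 + 3.7 + 15.2) / 5 = 19.3000
deviations (xᵢ − x̄): -2.7000, 39.0000, -16.6000, -15.6000, -4.1000
Σ(xᵢ − x̄)² = 2064.0200 ⇒ m₂ = 2064.0200/5 = 412.80400
Σ(xᵢ − x̄)³ = 50859.6840 ⇒ m₃ = 50859.6840/5 = 10171.93680
m₂^(3/2) = 412.80400^(1.5) = 8387.17771
g_1 = m₃ / m₂^(3/2) = 10171.93680 / 8387.17771 ≈ 1.2128

1.2128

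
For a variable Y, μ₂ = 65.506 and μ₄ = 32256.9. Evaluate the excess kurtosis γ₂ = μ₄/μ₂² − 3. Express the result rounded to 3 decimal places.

4.517

μ₂² = 65.506² = 4291.03604
μ₄/μ₂² = 32256.9 / 4291.03604 = 7.51728
γ₂ = 7.51728 − 3 ≈ 4.517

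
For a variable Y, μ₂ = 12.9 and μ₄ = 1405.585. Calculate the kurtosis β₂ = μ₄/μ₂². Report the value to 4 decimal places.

8.4465

μ₂² = 12.9² = 166.41000
μ₄/μ₂² = 1405.585 / 166.41000 = 8.44652
β₂ ≈ 8.4465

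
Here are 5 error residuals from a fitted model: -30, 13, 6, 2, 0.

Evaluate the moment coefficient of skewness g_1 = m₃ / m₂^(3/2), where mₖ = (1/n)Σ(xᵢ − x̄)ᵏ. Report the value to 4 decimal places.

-1.1543

x̄ = (-30 + 13 + 6 + 2 + 0) / 5 = -1.8000
deviations (xᵢ − x̄): -28.2000, 14.8000, 7.8000, 3.8000, 1.8000
Σ(xᵢ − x̄)² = 1092.8000 ⇒ m₂ = 1092.8000/5 = 218.56000
Σ(xᵢ − x̄)³ = -18648.7200 ⇒ m₃ = -18648.7200/5 = -3729.74400
m₂^(3/2) = 218.56000^(1.5) = 3231.14184
g_1 = m₃ / m₂^(3/2) = -3729.74400 / 3231.14184 ≈ -1.1543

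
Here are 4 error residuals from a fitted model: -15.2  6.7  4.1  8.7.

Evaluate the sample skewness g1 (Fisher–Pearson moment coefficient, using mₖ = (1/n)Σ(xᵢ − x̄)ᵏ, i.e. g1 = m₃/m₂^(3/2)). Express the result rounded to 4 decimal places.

x̄ = (-15.2 + 6.7 + 4.1 + 8.7) / 4 = 1.0750
deviations (xᵢ − x̄): -16.2750, 5.6250, 3.0250, 7.6250
Σ(xᵢ − x̄)² = 363.8075 ⇒ m₂ = 363.8075/4 = 90.95187
Σ(xᵢ − x̄)³ = -3661.8694 ⇒ m₃ = -3661.8694/4 = -915.46734
m₂^(3/2) = 90.95187^(1.5) = 867.39614
g1 = m₃ / m₂^(3/2) = -915.46734 / 867.39614 ≈ -1.0554

-1.0554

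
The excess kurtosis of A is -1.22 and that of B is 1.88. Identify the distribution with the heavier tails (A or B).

Higher excess kurtosis ⇒ heavier tails relative to the normal distribution.
-1.22 vs 1.88: the larger is 1.88, so B has heavier tails. (B is leptokurtic — heavier-than-normal tails; the other is platykurtic.)

B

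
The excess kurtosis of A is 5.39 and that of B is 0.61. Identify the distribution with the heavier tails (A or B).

A

Higher excess kurtosis ⇒ heavier tails relative to the normal distribution.
5.39 vs 0.61: the larger is 5.39, so A has heavier tails.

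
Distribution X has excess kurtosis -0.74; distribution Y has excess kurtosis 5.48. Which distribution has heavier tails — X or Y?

Higher excess kurtosis ⇒ heavier tails relative to the normal distribution.
-0.74 vs 5.48: the larger is 5.48, so Y has heavier tails. (Y is leptokurtic — heavier-than-normal tails; the other is platykurtic.)

Y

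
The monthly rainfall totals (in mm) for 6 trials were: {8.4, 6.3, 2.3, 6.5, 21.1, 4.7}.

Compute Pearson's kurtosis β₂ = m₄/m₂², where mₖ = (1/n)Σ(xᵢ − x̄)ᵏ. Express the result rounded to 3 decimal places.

3.589

x̄ = 8.2167
Σ(xᵢ − x̄)² = 220.0083 ⇒ m₂ = 36.66806
Σ(xᵢ − x̄)⁴ = 28950.0611 ⇒ m₄ = 4825.01019
m₂² = 1344.54630
β₂ = m₄/m₂² = 4825.01019 / 1344.54630 ≈ 3.589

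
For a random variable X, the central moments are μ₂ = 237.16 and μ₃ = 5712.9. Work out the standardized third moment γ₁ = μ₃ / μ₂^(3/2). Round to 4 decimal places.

σ = √μ₂ = √237.16 = 15.40000
σ³ = μ₂^(3/2) = 3652.26400
γ₁ = μ₃/σ³ = 5712.9 / 3652.26400 ≈ 1.5642

1.5642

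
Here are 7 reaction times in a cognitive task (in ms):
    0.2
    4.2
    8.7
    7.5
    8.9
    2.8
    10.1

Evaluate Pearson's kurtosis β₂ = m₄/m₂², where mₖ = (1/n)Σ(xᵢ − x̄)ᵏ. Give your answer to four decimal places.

1.7623

x̄ = 6.0571
Σ(xᵢ − x̄)² = 81.8571 ⇒ m₂ = 11.69388
Σ(xᵢ − x̄)⁴ = 1686.9410 ⇒ m₄ = 240.99158
m₂² = 136.74677
β₂ = m₄/m₂² = 240.99158 / 136.74677 ≈ 1.7623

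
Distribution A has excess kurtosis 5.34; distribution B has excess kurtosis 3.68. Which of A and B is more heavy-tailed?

A

Higher excess kurtosis ⇒ heavier tails relative to the normal distribution.
5.34 vs 3.68: the larger is 5.34, so A has heavier tails.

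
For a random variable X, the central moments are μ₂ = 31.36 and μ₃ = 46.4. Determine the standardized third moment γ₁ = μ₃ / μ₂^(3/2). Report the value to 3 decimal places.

σ = √μ₂ = √31.36 = 5.60000
σ³ = μ₂^(3/2) = 175.61600
γ₁ = μ₃/σ³ = 46.4 / 175.61600 ≈ 0.264

0.264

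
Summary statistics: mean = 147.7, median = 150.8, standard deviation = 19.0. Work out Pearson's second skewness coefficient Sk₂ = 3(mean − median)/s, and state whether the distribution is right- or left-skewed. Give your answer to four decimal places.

Sk₂ = 3(147.7 − 150.8) / 19.0 = 3 × -3.1000 / 19.0
    = -9.3000 / 19.0 ≈ -0.4895
Sk₂ < 0 ⇒ mean < median ⇒ left-skewed (negative skew).

-0.4895, left-skewed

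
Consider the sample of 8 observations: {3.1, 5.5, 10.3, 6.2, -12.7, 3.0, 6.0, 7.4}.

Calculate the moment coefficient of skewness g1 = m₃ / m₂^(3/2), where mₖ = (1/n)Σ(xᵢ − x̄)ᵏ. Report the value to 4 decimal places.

-1.7626

x̄ = (3.1 + 5.5 + 10.3 + 6.2 - 12.7 + 3.0 + 6.0 + 7.4) / 8 = 3.6000
deviations (xᵢ − x̄): -0.5000, 1.9000, 6.7000, 2.6000, -16.3000, -0.6000, 2.4000, 3.8000
Σ(xᵢ − x̄)² = 341.7600 ⇒ m₂ = 341.7600/8 = 42.72000
Σ(xᵢ − x̄)³ = -3937.1940 ⇒ m₃ = -3937.1940/8 = -492.14925
m₂^(3/2) = 42.72000^(1.5) = 279.22022
g1 = m₃ / m₂^(3/2) = -492.14925 / 279.22022 ≈ -1.7626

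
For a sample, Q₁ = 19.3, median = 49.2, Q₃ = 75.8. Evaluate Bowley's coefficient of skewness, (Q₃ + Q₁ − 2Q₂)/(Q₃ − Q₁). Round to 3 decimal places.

-0.058

numerator: Q₃ + Q₁ − 2Q₂ = 75.8 + 19.3 − 2×49.2 = -3.3000
denominator: Q₃ − Q₁ = 75.8 − 19.3 = 56.5000
Bowley skewness = -3.3000 / 56.5000 ≈ -0.058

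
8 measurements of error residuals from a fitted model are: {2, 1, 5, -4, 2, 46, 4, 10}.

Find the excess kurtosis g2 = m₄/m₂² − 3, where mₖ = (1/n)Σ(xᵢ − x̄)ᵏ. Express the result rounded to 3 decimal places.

x̄ = 8.2500
Σ(xᵢ − x̄)² = 1737.5000 ⇒ m₂ = 217.18750
Σ(xᵢ − x̄)⁴ = 2059583.6563 ⇒ m₄ = 257447.95703
m₂² = 47170.41016
g2 = m₄/m₂² − 3 = 5.45783 − 3 ≈ 2.458

2.458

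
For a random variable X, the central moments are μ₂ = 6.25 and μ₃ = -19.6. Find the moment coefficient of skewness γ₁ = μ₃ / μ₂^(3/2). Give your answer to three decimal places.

σ = √μ₂ = √6.25 = 2.50000
σ³ = μ₂^(3/2) = 15.62500
γ₁ = μ₃/σ³ = -19.6 / 15.62500 ≈ -1.254

-1.254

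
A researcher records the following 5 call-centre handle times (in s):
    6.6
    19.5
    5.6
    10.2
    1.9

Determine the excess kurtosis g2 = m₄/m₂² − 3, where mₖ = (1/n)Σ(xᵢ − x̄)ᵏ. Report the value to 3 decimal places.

x̄ = 8.7600
Σ(xᵢ − x̄)² = 179.1320 ⇒ m₂ = 35.82640
Σ(xᵢ − x̄)⁴ = 15645.4546 ⇒ m₄ = 3129.09093
m₂² = 1283.53094
g2 = m₄/m₂² − 3 = 2.43788 − 3 ≈ -0.562

-0.562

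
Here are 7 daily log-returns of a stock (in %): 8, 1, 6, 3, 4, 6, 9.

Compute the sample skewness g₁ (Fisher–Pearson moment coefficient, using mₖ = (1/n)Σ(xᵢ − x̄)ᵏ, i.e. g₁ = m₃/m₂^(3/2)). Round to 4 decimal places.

x̄ = (8 + 1 + 6 + 3 + 4 + 6 + 9) / 7 = 5.2857
deviations (xᵢ − x̄): 2.7143, -4.2857, 0.7143, -2.2857, -1.2857, 0.7143, 3.7143
Σ(xᵢ − x̄)² = 47.4286 ⇒ m₂ = 47.4286/7 = 6.77551
Σ(xᵢ − x̄)³ = -20.8163 ⇒ m₃ = -20.8163/7 = -2.97376
m₂^(3/2) = 6.77551^(1.5) = 17.63652
g₁ = m₃ / m₂^(3/2) = -2.97376 / 17.63652 ≈ -0.1686

-0.1686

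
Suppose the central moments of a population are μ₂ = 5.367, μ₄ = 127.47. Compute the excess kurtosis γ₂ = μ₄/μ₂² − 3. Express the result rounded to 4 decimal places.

1.4253

μ₂² = 5.367² = 28.80469
μ₄/μ₂² = 127.47 / 28.80469 = 4.42532
γ₂ = 4.42532 − 3 ≈ 1.4253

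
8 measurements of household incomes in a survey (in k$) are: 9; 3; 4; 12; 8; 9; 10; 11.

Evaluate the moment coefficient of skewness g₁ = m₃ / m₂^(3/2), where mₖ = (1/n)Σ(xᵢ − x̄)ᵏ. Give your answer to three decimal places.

x̄ = (9 + 3 + 4 + 12 + 8 + 9 + 10 + 11) / 8 = 8.2500
deviations (xᵢ − x̄): 0.7500, -5.2500, -4.2500, 3.7500, -0.2500, 0.7500, 1.7500, 2.7500
Σ(xᵢ − x̄)² = 71.5000 ⇒ m₂ = 71.5000/8 = 8.93750
Σ(xᵢ − x̄)³ = -141.7500 ⇒ m₃ = -141.7500/8 = -17.71875
m₂^(3/2) = 8.93750^(1.5) = 26.71924
g₁ = m₃ / m₂^(3/2) = -17.71875 / 26.71924 ≈ -0.663

-0.663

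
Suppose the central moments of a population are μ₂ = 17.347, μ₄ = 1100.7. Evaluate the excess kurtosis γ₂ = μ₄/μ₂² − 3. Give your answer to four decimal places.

μ₂² = 17.347² = 300.91841
μ₄/μ₂² = 1100.7 / 300.91841 = 3.65780
γ₂ = 3.65780 − 3 ≈ 0.6578

0.6578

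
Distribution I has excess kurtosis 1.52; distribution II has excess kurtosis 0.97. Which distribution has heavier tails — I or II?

Higher excess kurtosis ⇒ heavier tails relative to the normal distribution.
1.52 vs 0.97: the larger is 1.52, so I has heavier tails.

I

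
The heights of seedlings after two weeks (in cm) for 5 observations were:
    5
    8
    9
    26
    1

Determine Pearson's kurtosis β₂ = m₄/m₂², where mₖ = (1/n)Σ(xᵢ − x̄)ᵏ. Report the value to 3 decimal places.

x̄ = 9.8000
Σ(xᵢ − x̄)² = 366.8000 ⇒ m₂ = 73.36000
Σ(xᵢ − x̄)⁴ = 75413.4560 ⇒ m₄ = 15082.69120
m₂² = 5381.68960
β₂ = m₄/m₂² = 15082.69120 / 5381.68960 ≈ 2.803

2.803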